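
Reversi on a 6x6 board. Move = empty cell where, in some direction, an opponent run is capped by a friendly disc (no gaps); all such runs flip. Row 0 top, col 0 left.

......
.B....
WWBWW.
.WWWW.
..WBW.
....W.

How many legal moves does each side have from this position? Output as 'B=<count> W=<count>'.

Answer: B=8 W=7

Derivation:
-- B to move --
(1,0): flips 2 -> legal
(1,2): no bracket -> illegal
(1,3): flips 2 -> legal
(1,4): no bracket -> illegal
(1,5): no bracket -> illegal
(2,5): flips 3 -> legal
(3,0): no bracket -> illegal
(3,5): no bracket -> illegal
(4,0): flips 1 -> legal
(4,1): flips 3 -> legal
(4,5): flips 1 -> legal
(5,1): no bracket -> illegal
(5,2): flips 2 -> legal
(5,3): no bracket -> illegal
(5,5): flips 2 -> legal
B mobility = 8
-- W to move --
(0,0): flips 2 -> legal
(0,1): flips 1 -> legal
(0,2): flips 1 -> legal
(1,0): no bracket -> illegal
(1,2): flips 1 -> legal
(1,3): flips 1 -> legal
(5,2): flips 1 -> legal
(5,3): flips 1 -> legal
W mobility = 7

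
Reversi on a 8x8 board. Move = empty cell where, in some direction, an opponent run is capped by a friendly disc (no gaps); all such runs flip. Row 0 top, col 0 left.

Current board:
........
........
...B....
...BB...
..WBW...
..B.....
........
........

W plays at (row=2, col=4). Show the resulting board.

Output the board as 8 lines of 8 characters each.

Answer: ........
........
...BW...
...WW...
..WBW...
..B.....
........
........

Derivation:
Place W at (2,4); scan 8 dirs for brackets.
Dir NW: first cell '.' (not opp) -> no flip
Dir N: first cell '.' (not opp) -> no flip
Dir NE: first cell '.' (not opp) -> no flip
Dir W: opp run (2,3), next='.' -> no flip
Dir E: first cell '.' (not opp) -> no flip
Dir SW: opp run (3,3) capped by W -> flip
Dir S: opp run (3,4) capped by W -> flip
Dir SE: first cell '.' (not opp) -> no flip
All flips: (3,3) (3,4)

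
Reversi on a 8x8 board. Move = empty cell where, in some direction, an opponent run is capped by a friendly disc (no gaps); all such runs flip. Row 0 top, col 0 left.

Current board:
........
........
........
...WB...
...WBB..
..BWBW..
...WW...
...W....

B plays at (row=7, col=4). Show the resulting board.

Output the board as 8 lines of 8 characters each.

Answer: ........
........
........
...WB...
...WBB..
..BWBW..
...BB...
...WB...

Derivation:
Place B at (7,4); scan 8 dirs for brackets.
Dir NW: opp run (6,3) capped by B -> flip
Dir N: opp run (6,4) capped by B -> flip
Dir NE: first cell '.' (not opp) -> no flip
Dir W: opp run (7,3), next='.' -> no flip
Dir E: first cell '.' (not opp) -> no flip
Dir SW: edge -> no flip
Dir S: edge -> no flip
Dir SE: edge -> no flip
All flips: (6,3) (6,4)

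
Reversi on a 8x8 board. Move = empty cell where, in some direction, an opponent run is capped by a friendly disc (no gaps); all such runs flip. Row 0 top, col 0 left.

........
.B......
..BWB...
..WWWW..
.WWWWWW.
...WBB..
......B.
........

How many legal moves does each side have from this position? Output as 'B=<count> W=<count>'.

Answer: B=7 W=12

Derivation:
-- B to move --
(1,2): no bracket -> illegal
(1,3): no bracket -> illegal
(1,4): no bracket -> illegal
(2,1): flips 2 -> legal
(2,5): flips 2 -> legal
(2,6): no bracket -> illegal
(3,0): no bracket -> illegal
(3,1): no bracket -> illegal
(3,6): flips 1 -> legal
(3,7): flips 1 -> legal
(4,0): no bracket -> illegal
(4,7): no bracket -> illegal
(5,0): no bracket -> illegal
(5,1): flips 2 -> legal
(5,2): flips 3 -> legal
(5,6): no bracket -> illegal
(5,7): flips 2 -> legal
(6,2): no bracket -> illegal
(6,3): no bracket -> illegal
(6,4): no bracket -> illegal
B mobility = 7
-- W to move --
(0,0): flips 2 -> legal
(0,1): no bracket -> illegal
(0,2): no bracket -> illegal
(1,0): no bracket -> illegal
(1,2): flips 1 -> legal
(1,3): flips 1 -> legal
(1,4): flips 1 -> legal
(1,5): flips 1 -> legal
(2,0): no bracket -> illegal
(2,1): flips 1 -> legal
(2,5): flips 1 -> legal
(3,1): no bracket -> illegal
(5,6): flips 2 -> legal
(5,7): no bracket -> illegal
(6,3): flips 1 -> legal
(6,4): flips 2 -> legal
(6,5): flips 2 -> legal
(6,7): no bracket -> illegal
(7,5): no bracket -> illegal
(7,6): no bracket -> illegal
(7,7): flips 2 -> legal
W mobility = 12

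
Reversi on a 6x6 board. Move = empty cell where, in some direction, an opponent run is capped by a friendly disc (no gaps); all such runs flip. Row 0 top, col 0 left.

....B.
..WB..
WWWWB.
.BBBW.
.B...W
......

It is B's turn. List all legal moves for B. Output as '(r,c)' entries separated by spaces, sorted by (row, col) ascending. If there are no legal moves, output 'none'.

(0,1): no bracket -> illegal
(0,2): flips 2 -> legal
(0,3): no bracket -> illegal
(1,0): flips 1 -> legal
(1,1): flips 3 -> legal
(1,4): flips 1 -> legal
(2,5): no bracket -> illegal
(3,0): no bracket -> illegal
(3,5): flips 1 -> legal
(4,3): no bracket -> illegal
(4,4): flips 1 -> legal
(5,4): no bracket -> illegal
(5,5): no bracket -> illegal

Answer: (0,2) (1,0) (1,1) (1,4) (3,5) (4,4)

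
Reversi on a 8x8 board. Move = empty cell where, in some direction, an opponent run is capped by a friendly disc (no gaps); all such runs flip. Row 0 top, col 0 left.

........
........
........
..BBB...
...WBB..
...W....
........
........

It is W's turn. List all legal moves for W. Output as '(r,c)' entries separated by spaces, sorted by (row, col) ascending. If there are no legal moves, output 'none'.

(2,1): flips 1 -> legal
(2,2): no bracket -> illegal
(2,3): flips 1 -> legal
(2,4): no bracket -> illegal
(2,5): flips 1 -> legal
(3,1): no bracket -> illegal
(3,5): flips 1 -> legal
(3,6): no bracket -> illegal
(4,1): no bracket -> illegal
(4,2): no bracket -> illegal
(4,6): flips 2 -> legal
(5,4): no bracket -> illegal
(5,5): no bracket -> illegal
(5,6): no bracket -> illegal

Answer: (2,1) (2,3) (2,5) (3,5) (4,6)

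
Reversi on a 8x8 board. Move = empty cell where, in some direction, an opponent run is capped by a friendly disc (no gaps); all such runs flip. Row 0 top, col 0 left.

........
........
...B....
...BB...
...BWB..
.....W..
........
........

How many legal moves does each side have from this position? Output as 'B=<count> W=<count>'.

-- B to move --
(3,5): no bracket -> illegal
(4,6): no bracket -> illegal
(5,3): no bracket -> illegal
(5,4): flips 1 -> legal
(5,6): no bracket -> illegal
(6,4): no bracket -> illegal
(6,5): flips 1 -> legal
(6,6): flips 2 -> legal
B mobility = 3
-- W to move --
(1,2): no bracket -> illegal
(1,3): no bracket -> illegal
(1,4): no bracket -> illegal
(2,2): flips 1 -> legal
(2,4): flips 1 -> legal
(2,5): no bracket -> illegal
(3,2): no bracket -> illegal
(3,5): flips 1 -> legal
(3,6): no bracket -> illegal
(4,2): flips 1 -> legal
(4,6): flips 1 -> legal
(5,2): no bracket -> illegal
(5,3): no bracket -> illegal
(5,4): no bracket -> illegal
(5,6): no bracket -> illegal
W mobility = 5

Answer: B=3 W=5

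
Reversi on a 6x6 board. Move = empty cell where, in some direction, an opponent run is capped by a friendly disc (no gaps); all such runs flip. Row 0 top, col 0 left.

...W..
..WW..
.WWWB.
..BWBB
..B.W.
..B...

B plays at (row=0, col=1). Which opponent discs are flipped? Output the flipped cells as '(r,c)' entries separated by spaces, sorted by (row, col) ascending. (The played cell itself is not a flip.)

Answer: (1,2) (2,3)

Derivation:
Dir NW: edge -> no flip
Dir N: edge -> no flip
Dir NE: edge -> no flip
Dir W: first cell '.' (not opp) -> no flip
Dir E: first cell '.' (not opp) -> no flip
Dir SW: first cell '.' (not opp) -> no flip
Dir S: first cell '.' (not opp) -> no flip
Dir SE: opp run (1,2) (2,3) capped by B -> flip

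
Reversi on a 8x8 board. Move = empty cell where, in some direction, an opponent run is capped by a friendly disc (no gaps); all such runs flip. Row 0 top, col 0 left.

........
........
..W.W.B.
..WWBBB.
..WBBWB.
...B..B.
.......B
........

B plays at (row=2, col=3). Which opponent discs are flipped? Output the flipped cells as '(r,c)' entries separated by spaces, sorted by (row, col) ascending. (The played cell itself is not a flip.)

Dir NW: first cell '.' (not opp) -> no flip
Dir N: first cell '.' (not opp) -> no flip
Dir NE: first cell '.' (not opp) -> no flip
Dir W: opp run (2,2), next='.' -> no flip
Dir E: opp run (2,4), next='.' -> no flip
Dir SW: opp run (3,2), next='.' -> no flip
Dir S: opp run (3,3) capped by B -> flip
Dir SE: first cell 'B' (not opp) -> no flip

Answer: (3,3)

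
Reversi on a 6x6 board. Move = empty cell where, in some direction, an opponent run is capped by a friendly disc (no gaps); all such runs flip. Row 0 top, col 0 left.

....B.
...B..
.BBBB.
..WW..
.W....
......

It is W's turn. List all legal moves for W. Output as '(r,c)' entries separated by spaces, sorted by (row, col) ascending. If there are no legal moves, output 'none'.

Answer: (0,3) (1,0) (1,1) (1,2) (1,4) (1,5)

Derivation:
(0,2): no bracket -> illegal
(0,3): flips 2 -> legal
(0,5): no bracket -> illegal
(1,0): flips 1 -> legal
(1,1): flips 1 -> legal
(1,2): flips 1 -> legal
(1,4): flips 1 -> legal
(1,5): flips 1 -> legal
(2,0): no bracket -> illegal
(2,5): no bracket -> illegal
(3,0): no bracket -> illegal
(3,1): no bracket -> illegal
(3,4): no bracket -> illegal
(3,5): no bracket -> illegal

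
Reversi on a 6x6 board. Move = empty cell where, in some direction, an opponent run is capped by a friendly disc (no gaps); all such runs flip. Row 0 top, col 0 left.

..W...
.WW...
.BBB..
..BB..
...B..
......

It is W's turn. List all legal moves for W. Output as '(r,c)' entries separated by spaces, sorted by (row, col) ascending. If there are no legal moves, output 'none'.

(1,0): no bracket -> illegal
(1,3): no bracket -> illegal
(1,4): no bracket -> illegal
(2,0): no bracket -> illegal
(2,4): no bracket -> illegal
(3,0): flips 1 -> legal
(3,1): flips 1 -> legal
(3,4): flips 1 -> legal
(4,1): no bracket -> illegal
(4,2): flips 2 -> legal
(4,4): flips 2 -> legal
(5,2): no bracket -> illegal
(5,3): no bracket -> illegal
(5,4): no bracket -> illegal

Answer: (3,0) (3,1) (3,4) (4,2) (4,4)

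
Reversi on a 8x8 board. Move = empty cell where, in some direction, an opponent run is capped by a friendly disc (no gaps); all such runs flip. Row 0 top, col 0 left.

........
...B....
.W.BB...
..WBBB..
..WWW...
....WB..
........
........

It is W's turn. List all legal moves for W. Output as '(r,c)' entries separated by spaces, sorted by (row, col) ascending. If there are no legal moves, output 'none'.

Answer: (0,3) (1,4) (1,5) (2,2) (2,5) (2,6) (3,6) (5,6) (6,6)

Derivation:
(0,2): no bracket -> illegal
(0,3): flips 3 -> legal
(0,4): no bracket -> illegal
(1,2): no bracket -> illegal
(1,4): flips 3 -> legal
(1,5): flips 2 -> legal
(2,2): flips 1 -> legal
(2,5): flips 1 -> legal
(2,6): flips 1 -> legal
(3,6): flips 3 -> legal
(4,5): no bracket -> illegal
(4,6): no bracket -> illegal
(5,6): flips 1 -> legal
(6,4): no bracket -> illegal
(6,5): no bracket -> illegal
(6,6): flips 1 -> legal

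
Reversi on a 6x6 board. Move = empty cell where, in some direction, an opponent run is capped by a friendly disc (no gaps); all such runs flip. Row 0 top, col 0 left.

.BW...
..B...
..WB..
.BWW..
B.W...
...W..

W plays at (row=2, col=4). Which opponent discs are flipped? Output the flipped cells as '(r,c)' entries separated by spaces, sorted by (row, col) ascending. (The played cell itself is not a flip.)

Answer: (2,3)

Derivation:
Dir NW: first cell '.' (not opp) -> no flip
Dir N: first cell '.' (not opp) -> no flip
Dir NE: first cell '.' (not opp) -> no flip
Dir W: opp run (2,3) capped by W -> flip
Dir E: first cell '.' (not opp) -> no flip
Dir SW: first cell 'W' (not opp) -> no flip
Dir S: first cell '.' (not opp) -> no flip
Dir SE: first cell '.' (not opp) -> no flip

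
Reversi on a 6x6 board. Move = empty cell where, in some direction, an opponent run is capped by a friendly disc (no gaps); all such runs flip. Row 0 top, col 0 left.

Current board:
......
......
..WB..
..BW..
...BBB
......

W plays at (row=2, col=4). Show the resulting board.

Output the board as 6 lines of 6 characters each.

Answer: ......
......
..WWW.
..BW..
...BBB
......

Derivation:
Place W at (2,4); scan 8 dirs for brackets.
Dir NW: first cell '.' (not opp) -> no flip
Dir N: first cell '.' (not opp) -> no flip
Dir NE: first cell '.' (not opp) -> no flip
Dir W: opp run (2,3) capped by W -> flip
Dir E: first cell '.' (not opp) -> no flip
Dir SW: first cell 'W' (not opp) -> no flip
Dir S: first cell '.' (not opp) -> no flip
Dir SE: first cell '.' (not opp) -> no flip
All flips: (2,3)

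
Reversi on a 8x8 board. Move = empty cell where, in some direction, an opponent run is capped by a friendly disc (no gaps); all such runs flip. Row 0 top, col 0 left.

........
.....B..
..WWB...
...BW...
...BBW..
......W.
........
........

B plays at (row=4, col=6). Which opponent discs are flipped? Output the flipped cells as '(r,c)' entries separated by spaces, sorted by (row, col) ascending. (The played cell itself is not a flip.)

Answer: (4,5)

Derivation:
Dir NW: first cell '.' (not opp) -> no flip
Dir N: first cell '.' (not opp) -> no flip
Dir NE: first cell '.' (not opp) -> no flip
Dir W: opp run (4,5) capped by B -> flip
Dir E: first cell '.' (not opp) -> no flip
Dir SW: first cell '.' (not opp) -> no flip
Dir S: opp run (5,6), next='.' -> no flip
Dir SE: first cell '.' (not opp) -> no flip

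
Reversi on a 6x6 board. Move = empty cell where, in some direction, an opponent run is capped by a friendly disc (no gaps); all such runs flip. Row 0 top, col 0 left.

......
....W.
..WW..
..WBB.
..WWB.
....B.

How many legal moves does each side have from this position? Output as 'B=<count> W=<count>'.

Answer: B=9 W=5

Derivation:
-- B to move --
(0,3): no bracket -> illegal
(0,4): no bracket -> illegal
(0,5): no bracket -> illegal
(1,1): flips 1 -> legal
(1,2): flips 1 -> legal
(1,3): flips 1 -> legal
(1,5): no bracket -> illegal
(2,1): flips 2 -> legal
(2,4): no bracket -> illegal
(2,5): no bracket -> illegal
(3,1): flips 1 -> legal
(4,1): flips 2 -> legal
(5,1): flips 1 -> legal
(5,2): flips 1 -> legal
(5,3): flips 1 -> legal
B mobility = 9
-- W to move --
(2,4): flips 1 -> legal
(2,5): flips 1 -> legal
(3,5): flips 2 -> legal
(4,5): flips 2 -> legal
(5,3): no bracket -> illegal
(5,5): flips 2 -> legal
W mobility = 5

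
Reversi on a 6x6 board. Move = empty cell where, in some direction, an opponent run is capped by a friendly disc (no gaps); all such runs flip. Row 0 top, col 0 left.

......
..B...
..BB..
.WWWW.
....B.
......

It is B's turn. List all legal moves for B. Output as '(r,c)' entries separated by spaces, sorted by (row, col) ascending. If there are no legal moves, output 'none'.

(2,0): no bracket -> illegal
(2,1): no bracket -> illegal
(2,4): flips 1 -> legal
(2,5): no bracket -> illegal
(3,0): no bracket -> illegal
(3,5): no bracket -> illegal
(4,0): flips 1 -> legal
(4,1): flips 1 -> legal
(4,2): flips 1 -> legal
(4,3): flips 1 -> legal
(4,5): flips 1 -> legal

Answer: (2,4) (4,0) (4,1) (4,2) (4,3) (4,5)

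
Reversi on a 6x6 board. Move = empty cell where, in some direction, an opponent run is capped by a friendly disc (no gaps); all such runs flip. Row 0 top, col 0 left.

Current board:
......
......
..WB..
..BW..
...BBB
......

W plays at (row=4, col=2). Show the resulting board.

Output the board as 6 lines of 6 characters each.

Answer: ......
......
..WB..
..WW..
..WBBB
......

Derivation:
Place W at (4,2); scan 8 dirs for brackets.
Dir NW: first cell '.' (not opp) -> no flip
Dir N: opp run (3,2) capped by W -> flip
Dir NE: first cell 'W' (not opp) -> no flip
Dir W: first cell '.' (not opp) -> no flip
Dir E: opp run (4,3) (4,4) (4,5), next=edge -> no flip
Dir SW: first cell '.' (not opp) -> no flip
Dir S: first cell '.' (not opp) -> no flip
Dir SE: first cell '.' (not opp) -> no flip
All flips: (3,2)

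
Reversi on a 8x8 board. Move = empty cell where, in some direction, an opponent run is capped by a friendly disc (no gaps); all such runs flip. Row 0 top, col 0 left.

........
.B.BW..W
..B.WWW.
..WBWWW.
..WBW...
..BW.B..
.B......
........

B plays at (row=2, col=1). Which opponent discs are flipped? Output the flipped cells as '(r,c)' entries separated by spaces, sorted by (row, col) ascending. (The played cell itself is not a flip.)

Dir NW: first cell '.' (not opp) -> no flip
Dir N: first cell 'B' (not opp) -> no flip
Dir NE: first cell '.' (not opp) -> no flip
Dir W: first cell '.' (not opp) -> no flip
Dir E: first cell 'B' (not opp) -> no flip
Dir SW: first cell '.' (not opp) -> no flip
Dir S: first cell '.' (not opp) -> no flip
Dir SE: opp run (3,2) capped by B -> flip

Answer: (3,2)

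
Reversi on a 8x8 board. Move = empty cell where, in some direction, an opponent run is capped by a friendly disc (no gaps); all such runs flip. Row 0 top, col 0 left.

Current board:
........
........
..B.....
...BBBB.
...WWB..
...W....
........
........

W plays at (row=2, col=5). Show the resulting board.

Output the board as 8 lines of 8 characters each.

Answer: ........
........
..B..W..
...BWBB.
...WWB..
...W....
........
........

Derivation:
Place W at (2,5); scan 8 dirs for brackets.
Dir NW: first cell '.' (not opp) -> no flip
Dir N: first cell '.' (not opp) -> no flip
Dir NE: first cell '.' (not opp) -> no flip
Dir W: first cell '.' (not opp) -> no flip
Dir E: first cell '.' (not opp) -> no flip
Dir SW: opp run (3,4) capped by W -> flip
Dir S: opp run (3,5) (4,5), next='.' -> no flip
Dir SE: opp run (3,6), next='.' -> no flip
All flips: (3,4)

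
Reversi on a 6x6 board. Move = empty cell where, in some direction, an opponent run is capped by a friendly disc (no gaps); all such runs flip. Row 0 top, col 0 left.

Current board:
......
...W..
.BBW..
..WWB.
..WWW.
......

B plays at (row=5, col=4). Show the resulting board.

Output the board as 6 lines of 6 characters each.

Place B at (5,4); scan 8 dirs for brackets.
Dir NW: opp run (4,3) (3,2) capped by B -> flip
Dir N: opp run (4,4) capped by B -> flip
Dir NE: first cell '.' (not opp) -> no flip
Dir W: first cell '.' (not opp) -> no flip
Dir E: first cell '.' (not opp) -> no flip
Dir SW: edge -> no flip
Dir S: edge -> no flip
Dir SE: edge -> no flip
All flips: (3,2) (4,3) (4,4)

Answer: ......
...W..
.BBW..
..BWB.
..WBB.
....B.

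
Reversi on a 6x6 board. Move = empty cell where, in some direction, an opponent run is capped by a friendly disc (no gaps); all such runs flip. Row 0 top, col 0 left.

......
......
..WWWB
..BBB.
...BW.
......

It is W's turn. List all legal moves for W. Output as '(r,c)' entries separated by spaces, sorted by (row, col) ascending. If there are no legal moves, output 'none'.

Answer: (4,1) (4,2) (4,5) (5,3)

Derivation:
(1,4): no bracket -> illegal
(1,5): no bracket -> illegal
(2,1): no bracket -> illegal
(3,1): no bracket -> illegal
(3,5): no bracket -> illegal
(4,1): flips 1 -> legal
(4,2): flips 3 -> legal
(4,5): flips 1 -> legal
(5,2): no bracket -> illegal
(5,3): flips 2 -> legal
(5,4): no bracket -> illegal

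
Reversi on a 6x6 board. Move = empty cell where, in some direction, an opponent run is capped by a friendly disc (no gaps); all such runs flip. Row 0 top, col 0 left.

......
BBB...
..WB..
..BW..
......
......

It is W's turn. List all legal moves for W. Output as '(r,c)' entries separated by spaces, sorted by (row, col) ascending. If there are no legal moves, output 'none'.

(0,0): flips 1 -> legal
(0,1): no bracket -> illegal
(0,2): flips 1 -> legal
(0,3): no bracket -> illegal
(1,3): flips 1 -> legal
(1,4): no bracket -> illegal
(2,0): no bracket -> illegal
(2,1): no bracket -> illegal
(2,4): flips 1 -> legal
(3,1): flips 1 -> legal
(3,4): no bracket -> illegal
(4,1): no bracket -> illegal
(4,2): flips 1 -> legal
(4,3): no bracket -> illegal

Answer: (0,0) (0,2) (1,3) (2,4) (3,1) (4,2)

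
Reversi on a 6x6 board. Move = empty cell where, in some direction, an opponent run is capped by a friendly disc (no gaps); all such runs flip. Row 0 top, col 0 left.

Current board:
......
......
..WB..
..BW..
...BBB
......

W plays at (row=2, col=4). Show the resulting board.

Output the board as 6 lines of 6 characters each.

Answer: ......
......
..WWW.
..BW..
...BBB
......

Derivation:
Place W at (2,4); scan 8 dirs for brackets.
Dir NW: first cell '.' (not opp) -> no flip
Dir N: first cell '.' (not opp) -> no flip
Dir NE: first cell '.' (not opp) -> no flip
Dir W: opp run (2,3) capped by W -> flip
Dir E: first cell '.' (not opp) -> no flip
Dir SW: first cell 'W' (not opp) -> no flip
Dir S: first cell '.' (not opp) -> no flip
Dir SE: first cell '.' (not opp) -> no flip
All flips: (2,3)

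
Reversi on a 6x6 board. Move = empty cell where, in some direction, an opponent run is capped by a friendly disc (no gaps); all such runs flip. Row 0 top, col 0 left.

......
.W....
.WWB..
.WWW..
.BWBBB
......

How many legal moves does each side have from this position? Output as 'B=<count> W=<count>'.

Answer: B=4 W=9

Derivation:
-- B to move --
(0,0): flips 3 -> legal
(0,1): flips 3 -> legal
(0,2): no bracket -> illegal
(1,0): flips 2 -> legal
(1,2): no bracket -> illegal
(1,3): no bracket -> illegal
(2,0): flips 2 -> legal
(2,4): no bracket -> illegal
(3,0): no bracket -> illegal
(3,4): no bracket -> illegal
(4,0): no bracket -> illegal
(5,1): no bracket -> illegal
(5,2): no bracket -> illegal
(5,3): no bracket -> illegal
B mobility = 4
-- W to move --
(1,2): no bracket -> illegal
(1,3): flips 1 -> legal
(1,4): flips 1 -> legal
(2,4): flips 1 -> legal
(3,0): no bracket -> illegal
(3,4): no bracket -> illegal
(3,5): no bracket -> illegal
(4,0): flips 1 -> legal
(5,0): flips 1 -> legal
(5,1): flips 1 -> legal
(5,2): no bracket -> illegal
(5,3): flips 1 -> legal
(5,4): flips 1 -> legal
(5,5): flips 1 -> legal
W mobility = 9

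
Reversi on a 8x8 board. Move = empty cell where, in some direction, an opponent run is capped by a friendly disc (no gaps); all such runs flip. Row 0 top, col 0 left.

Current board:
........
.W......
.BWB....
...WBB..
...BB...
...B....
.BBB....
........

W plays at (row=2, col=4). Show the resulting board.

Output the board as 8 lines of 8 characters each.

Place W at (2,4); scan 8 dirs for brackets.
Dir NW: first cell '.' (not opp) -> no flip
Dir N: first cell '.' (not opp) -> no flip
Dir NE: first cell '.' (not opp) -> no flip
Dir W: opp run (2,3) capped by W -> flip
Dir E: first cell '.' (not opp) -> no flip
Dir SW: first cell 'W' (not opp) -> no flip
Dir S: opp run (3,4) (4,4), next='.' -> no flip
Dir SE: opp run (3,5), next='.' -> no flip
All flips: (2,3)

Answer: ........
.W......
.BWWW...
...WBB..
...BB...
...B....
.BBB....
........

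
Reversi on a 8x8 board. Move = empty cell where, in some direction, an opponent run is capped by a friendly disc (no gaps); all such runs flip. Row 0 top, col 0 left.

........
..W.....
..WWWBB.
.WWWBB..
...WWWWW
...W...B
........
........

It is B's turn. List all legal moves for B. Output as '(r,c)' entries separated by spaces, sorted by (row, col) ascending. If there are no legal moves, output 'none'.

Answer: (0,1) (1,3) (1,4) (2,1) (3,0) (3,7) (5,2) (5,4) (5,5) (5,6) (6,2)

Derivation:
(0,1): flips 2 -> legal
(0,2): no bracket -> illegal
(0,3): no bracket -> illegal
(1,1): no bracket -> illegal
(1,3): flips 1 -> legal
(1,4): flips 1 -> legal
(1,5): no bracket -> illegal
(2,0): no bracket -> illegal
(2,1): flips 3 -> legal
(3,0): flips 3 -> legal
(3,6): no bracket -> illegal
(3,7): flips 1 -> legal
(4,0): no bracket -> illegal
(4,1): no bracket -> illegal
(4,2): no bracket -> illegal
(5,2): flips 1 -> legal
(5,4): flips 1 -> legal
(5,5): flips 1 -> legal
(5,6): flips 1 -> legal
(6,2): flips 2 -> legal
(6,3): no bracket -> illegal
(6,4): no bracket -> illegal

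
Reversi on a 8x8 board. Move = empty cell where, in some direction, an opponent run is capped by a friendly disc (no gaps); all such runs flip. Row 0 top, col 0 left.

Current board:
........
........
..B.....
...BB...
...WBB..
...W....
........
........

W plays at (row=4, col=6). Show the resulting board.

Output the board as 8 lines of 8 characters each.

Answer: ........
........
..B.....
...BB...
...WWWW.
...W....
........
........

Derivation:
Place W at (4,6); scan 8 dirs for brackets.
Dir NW: first cell '.' (not opp) -> no flip
Dir N: first cell '.' (not opp) -> no flip
Dir NE: first cell '.' (not opp) -> no flip
Dir W: opp run (4,5) (4,4) capped by W -> flip
Dir E: first cell '.' (not opp) -> no flip
Dir SW: first cell '.' (not opp) -> no flip
Dir S: first cell '.' (not opp) -> no flip
Dir SE: first cell '.' (not opp) -> no flip
All flips: (4,4) (4,5)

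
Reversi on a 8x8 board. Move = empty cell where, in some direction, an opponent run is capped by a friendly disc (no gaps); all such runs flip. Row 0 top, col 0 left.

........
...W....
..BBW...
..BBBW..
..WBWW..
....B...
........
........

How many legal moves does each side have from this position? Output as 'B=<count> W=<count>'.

-- B to move --
(0,2): no bracket -> illegal
(0,3): flips 1 -> legal
(0,4): flips 1 -> legal
(1,2): no bracket -> illegal
(1,4): flips 1 -> legal
(1,5): flips 1 -> legal
(2,5): flips 1 -> legal
(2,6): no bracket -> illegal
(3,1): no bracket -> illegal
(3,6): flips 2 -> legal
(4,1): flips 1 -> legal
(4,6): flips 2 -> legal
(5,1): flips 1 -> legal
(5,2): flips 1 -> legal
(5,3): no bracket -> illegal
(5,5): flips 1 -> legal
(5,6): flips 1 -> legal
B mobility = 12
-- W to move --
(1,1): flips 2 -> legal
(1,2): flips 4 -> legal
(1,4): no bracket -> illegal
(2,1): flips 2 -> legal
(2,5): no bracket -> illegal
(3,1): flips 4 -> legal
(4,1): no bracket -> illegal
(5,2): no bracket -> illegal
(5,3): flips 3 -> legal
(5,5): no bracket -> illegal
(6,3): flips 1 -> legal
(6,4): flips 1 -> legal
(6,5): no bracket -> illegal
W mobility = 7

Answer: B=12 W=7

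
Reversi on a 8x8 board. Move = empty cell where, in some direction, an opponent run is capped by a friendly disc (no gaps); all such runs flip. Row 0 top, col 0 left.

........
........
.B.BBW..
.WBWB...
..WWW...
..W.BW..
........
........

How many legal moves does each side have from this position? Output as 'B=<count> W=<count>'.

Answer: B=9 W=10

Derivation:
-- B to move --
(1,4): no bracket -> illegal
(1,5): no bracket -> illegal
(1,6): flips 1 -> legal
(2,0): no bracket -> illegal
(2,2): no bracket -> illegal
(2,6): flips 1 -> legal
(3,0): flips 1 -> legal
(3,5): no bracket -> illegal
(3,6): no bracket -> illegal
(4,0): no bracket -> illegal
(4,1): flips 1 -> legal
(4,5): no bracket -> illegal
(4,6): no bracket -> illegal
(5,1): flips 2 -> legal
(5,3): flips 2 -> legal
(5,6): flips 1 -> legal
(6,1): flips 2 -> legal
(6,2): flips 2 -> legal
(6,3): no bracket -> illegal
(6,4): no bracket -> illegal
(6,5): no bracket -> illegal
(6,6): no bracket -> illegal
B mobility = 9
-- W to move --
(1,0): flips 2 -> legal
(1,1): flips 1 -> legal
(1,2): no bracket -> illegal
(1,3): flips 1 -> legal
(1,4): flips 2 -> legal
(1,5): flips 1 -> legal
(2,0): no bracket -> illegal
(2,2): flips 3 -> legal
(3,0): no bracket -> illegal
(3,5): flips 1 -> legal
(4,1): no bracket -> illegal
(4,5): no bracket -> illegal
(5,3): flips 1 -> legal
(6,3): no bracket -> illegal
(6,4): flips 1 -> legal
(6,5): flips 1 -> legal
W mobility = 10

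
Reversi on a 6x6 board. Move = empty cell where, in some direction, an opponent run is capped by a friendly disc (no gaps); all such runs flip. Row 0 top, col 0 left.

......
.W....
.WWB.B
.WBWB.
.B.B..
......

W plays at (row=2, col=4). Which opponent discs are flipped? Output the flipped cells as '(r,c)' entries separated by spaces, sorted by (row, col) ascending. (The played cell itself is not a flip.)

Answer: (2,3)

Derivation:
Dir NW: first cell '.' (not opp) -> no flip
Dir N: first cell '.' (not opp) -> no flip
Dir NE: first cell '.' (not opp) -> no flip
Dir W: opp run (2,3) capped by W -> flip
Dir E: opp run (2,5), next=edge -> no flip
Dir SW: first cell 'W' (not opp) -> no flip
Dir S: opp run (3,4), next='.' -> no flip
Dir SE: first cell '.' (not opp) -> no flip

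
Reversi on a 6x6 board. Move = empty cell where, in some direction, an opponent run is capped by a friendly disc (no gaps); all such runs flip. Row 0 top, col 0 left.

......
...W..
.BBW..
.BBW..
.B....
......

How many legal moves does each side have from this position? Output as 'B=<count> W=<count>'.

Answer: B=5 W=5

Derivation:
-- B to move --
(0,2): no bracket -> illegal
(0,3): no bracket -> illegal
(0,4): flips 1 -> legal
(1,2): no bracket -> illegal
(1,4): flips 1 -> legal
(2,4): flips 1 -> legal
(3,4): flips 1 -> legal
(4,2): no bracket -> illegal
(4,3): no bracket -> illegal
(4,4): flips 1 -> legal
B mobility = 5
-- W to move --
(1,0): no bracket -> illegal
(1,1): flips 1 -> legal
(1,2): no bracket -> illegal
(2,0): flips 2 -> legal
(3,0): flips 2 -> legal
(4,0): flips 2 -> legal
(4,2): no bracket -> illegal
(4,3): no bracket -> illegal
(5,0): flips 2 -> legal
(5,1): no bracket -> illegal
(5,2): no bracket -> illegal
W mobility = 5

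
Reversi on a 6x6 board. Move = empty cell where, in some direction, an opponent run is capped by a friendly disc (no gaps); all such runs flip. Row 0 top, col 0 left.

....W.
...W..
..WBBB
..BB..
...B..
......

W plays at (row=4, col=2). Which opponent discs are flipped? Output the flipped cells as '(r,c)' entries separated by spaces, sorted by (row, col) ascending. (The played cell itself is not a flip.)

Dir NW: first cell '.' (not opp) -> no flip
Dir N: opp run (3,2) capped by W -> flip
Dir NE: opp run (3,3) (2,4), next='.' -> no flip
Dir W: first cell '.' (not opp) -> no flip
Dir E: opp run (4,3), next='.' -> no flip
Dir SW: first cell '.' (not opp) -> no flip
Dir S: first cell '.' (not opp) -> no flip
Dir SE: first cell '.' (not opp) -> no flip

Answer: (3,2)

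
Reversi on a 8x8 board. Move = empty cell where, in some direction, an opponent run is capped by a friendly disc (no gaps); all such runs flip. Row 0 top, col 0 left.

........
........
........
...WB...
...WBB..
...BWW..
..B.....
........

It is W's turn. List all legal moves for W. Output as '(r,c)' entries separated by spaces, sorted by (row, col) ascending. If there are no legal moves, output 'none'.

Answer: (2,4) (2,5) (3,5) (3,6) (4,6) (5,2) (6,3)

Derivation:
(2,3): no bracket -> illegal
(2,4): flips 2 -> legal
(2,5): flips 1 -> legal
(3,5): flips 2 -> legal
(3,6): flips 1 -> legal
(4,2): no bracket -> illegal
(4,6): flips 2 -> legal
(5,1): no bracket -> illegal
(5,2): flips 1 -> legal
(5,6): no bracket -> illegal
(6,1): no bracket -> illegal
(6,3): flips 1 -> legal
(6,4): no bracket -> illegal
(7,1): no bracket -> illegal
(7,2): no bracket -> illegal
(7,3): no bracket -> illegal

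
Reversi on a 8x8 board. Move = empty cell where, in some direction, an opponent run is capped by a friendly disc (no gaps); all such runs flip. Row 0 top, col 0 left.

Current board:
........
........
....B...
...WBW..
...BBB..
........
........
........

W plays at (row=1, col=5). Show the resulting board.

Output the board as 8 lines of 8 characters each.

Place W at (1,5); scan 8 dirs for brackets.
Dir NW: first cell '.' (not opp) -> no flip
Dir N: first cell '.' (not opp) -> no flip
Dir NE: first cell '.' (not opp) -> no flip
Dir W: first cell '.' (not opp) -> no flip
Dir E: first cell '.' (not opp) -> no flip
Dir SW: opp run (2,4) capped by W -> flip
Dir S: first cell '.' (not opp) -> no flip
Dir SE: first cell '.' (not opp) -> no flip
All flips: (2,4)

Answer: ........
.....W..
....W...
...WBW..
...BBB..
........
........
........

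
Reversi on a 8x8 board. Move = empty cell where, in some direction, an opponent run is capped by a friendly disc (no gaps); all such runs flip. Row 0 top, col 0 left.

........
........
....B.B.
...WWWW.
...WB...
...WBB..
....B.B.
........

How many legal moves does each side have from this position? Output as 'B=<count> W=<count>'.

Answer: B=6 W=11

Derivation:
-- B to move --
(2,2): flips 1 -> legal
(2,3): no bracket -> illegal
(2,5): no bracket -> illegal
(2,7): no bracket -> illegal
(3,2): flips 1 -> legal
(3,7): no bracket -> illegal
(4,2): flips 3 -> legal
(4,5): no bracket -> illegal
(4,6): flips 2 -> legal
(4,7): no bracket -> illegal
(5,2): flips 1 -> legal
(6,2): flips 1 -> legal
(6,3): no bracket -> illegal
B mobility = 6
-- W to move --
(1,3): flips 1 -> legal
(1,4): flips 1 -> legal
(1,5): flips 1 -> legal
(1,6): flips 1 -> legal
(1,7): flips 1 -> legal
(2,3): no bracket -> illegal
(2,5): no bracket -> illegal
(2,7): no bracket -> illegal
(3,7): no bracket -> illegal
(4,5): flips 1 -> legal
(4,6): no bracket -> illegal
(5,6): flips 2 -> legal
(5,7): no bracket -> illegal
(6,3): no bracket -> illegal
(6,5): flips 1 -> legal
(6,7): no bracket -> illegal
(7,3): no bracket -> illegal
(7,4): flips 3 -> legal
(7,5): flips 1 -> legal
(7,6): no bracket -> illegal
(7,7): flips 3 -> legal
W mobility = 11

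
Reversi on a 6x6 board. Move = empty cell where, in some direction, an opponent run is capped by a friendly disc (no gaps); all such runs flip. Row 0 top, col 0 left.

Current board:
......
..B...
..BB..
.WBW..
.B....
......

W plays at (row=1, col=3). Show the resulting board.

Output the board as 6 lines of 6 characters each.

Place W at (1,3); scan 8 dirs for brackets.
Dir NW: first cell '.' (not opp) -> no flip
Dir N: first cell '.' (not opp) -> no flip
Dir NE: first cell '.' (not opp) -> no flip
Dir W: opp run (1,2), next='.' -> no flip
Dir E: first cell '.' (not opp) -> no flip
Dir SW: opp run (2,2) capped by W -> flip
Dir S: opp run (2,3) capped by W -> flip
Dir SE: first cell '.' (not opp) -> no flip
All flips: (2,2) (2,3)

Answer: ......
..BW..
..WW..
.WBW..
.B....
......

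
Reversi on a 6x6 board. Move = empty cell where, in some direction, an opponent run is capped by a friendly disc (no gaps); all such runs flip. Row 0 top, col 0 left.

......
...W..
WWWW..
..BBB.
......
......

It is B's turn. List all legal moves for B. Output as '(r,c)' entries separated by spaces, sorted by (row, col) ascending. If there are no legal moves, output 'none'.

Answer: (0,3) (1,0) (1,1) (1,2) (1,4)

Derivation:
(0,2): no bracket -> illegal
(0,3): flips 2 -> legal
(0,4): no bracket -> illegal
(1,0): flips 1 -> legal
(1,1): flips 1 -> legal
(1,2): flips 2 -> legal
(1,4): flips 1 -> legal
(2,4): no bracket -> illegal
(3,0): no bracket -> illegal
(3,1): no bracket -> illegal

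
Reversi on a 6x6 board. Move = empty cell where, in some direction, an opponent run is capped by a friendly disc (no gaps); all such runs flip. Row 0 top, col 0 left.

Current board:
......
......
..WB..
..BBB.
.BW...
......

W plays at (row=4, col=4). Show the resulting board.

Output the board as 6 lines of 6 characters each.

Place W at (4,4); scan 8 dirs for brackets.
Dir NW: opp run (3,3) capped by W -> flip
Dir N: opp run (3,4), next='.' -> no flip
Dir NE: first cell '.' (not opp) -> no flip
Dir W: first cell '.' (not opp) -> no flip
Dir E: first cell '.' (not opp) -> no flip
Dir SW: first cell '.' (not opp) -> no flip
Dir S: first cell '.' (not opp) -> no flip
Dir SE: first cell '.' (not opp) -> no flip
All flips: (3,3)

Answer: ......
......
..WB..
..BWB.
.BW.W.
......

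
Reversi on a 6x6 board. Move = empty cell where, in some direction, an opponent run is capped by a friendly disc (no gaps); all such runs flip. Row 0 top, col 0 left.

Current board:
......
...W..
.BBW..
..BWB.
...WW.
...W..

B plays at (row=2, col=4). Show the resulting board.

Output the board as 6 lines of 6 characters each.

Place B at (2,4); scan 8 dirs for brackets.
Dir NW: opp run (1,3), next='.' -> no flip
Dir N: first cell '.' (not opp) -> no flip
Dir NE: first cell '.' (not opp) -> no flip
Dir W: opp run (2,3) capped by B -> flip
Dir E: first cell '.' (not opp) -> no flip
Dir SW: opp run (3,3), next='.' -> no flip
Dir S: first cell 'B' (not opp) -> no flip
Dir SE: first cell '.' (not opp) -> no flip
All flips: (2,3)

Answer: ......
...W..
.BBBB.
..BWB.
...WW.
...W..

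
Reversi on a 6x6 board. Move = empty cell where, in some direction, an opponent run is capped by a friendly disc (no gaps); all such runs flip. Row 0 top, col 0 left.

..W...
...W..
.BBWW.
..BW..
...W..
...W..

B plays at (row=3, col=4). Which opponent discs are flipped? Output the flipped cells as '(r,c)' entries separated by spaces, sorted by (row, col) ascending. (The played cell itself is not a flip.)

Answer: (3,3)

Derivation:
Dir NW: opp run (2,3), next='.' -> no flip
Dir N: opp run (2,4), next='.' -> no flip
Dir NE: first cell '.' (not opp) -> no flip
Dir W: opp run (3,3) capped by B -> flip
Dir E: first cell '.' (not opp) -> no flip
Dir SW: opp run (4,3), next='.' -> no flip
Dir S: first cell '.' (not opp) -> no flip
Dir SE: first cell '.' (not opp) -> no flip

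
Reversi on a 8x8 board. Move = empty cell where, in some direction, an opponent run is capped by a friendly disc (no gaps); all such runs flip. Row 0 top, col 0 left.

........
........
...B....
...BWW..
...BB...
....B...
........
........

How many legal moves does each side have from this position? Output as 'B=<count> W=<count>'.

-- B to move --
(2,4): flips 1 -> legal
(2,5): flips 1 -> legal
(2,6): flips 1 -> legal
(3,6): flips 2 -> legal
(4,5): flips 1 -> legal
(4,6): no bracket -> illegal
B mobility = 5
-- W to move --
(1,2): flips 1 -> legal
(1,3): no bracket -> illegal
(1,4): no bracket -> illegal
(2,2): no bracket -> illegal
(2,4): no bracket -> illegal
(3,2): flips 1 -> legal
(4,2): no bracket -> illegal
(4,5): no bracket -> illegal
(5,2): flips 1 -> legal
(5,3): flips 1 -> legal
(5,5): no bracket -> illegal
(6,3): no bracket -> illegal
(6,4): flips 2 -> legal
(6,5): no bracket -> illegal
W mobility = 5

Answer: B=5 W=5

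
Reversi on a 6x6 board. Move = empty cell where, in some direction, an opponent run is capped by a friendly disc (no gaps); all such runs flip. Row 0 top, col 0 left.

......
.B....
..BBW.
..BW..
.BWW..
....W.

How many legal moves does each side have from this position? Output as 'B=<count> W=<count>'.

Answer: B=5 W=6

Derivation:
-- B to move --
(1,3): no bracket -> illegal
(1,4): no bracket -> illegal
(1,5): no bracket -> illegal
(2,5): flips 1 -> legal
(3,1): no bracket -> illegal
(3,4): flips 1 -> legal
(3,5): no bracket -> illegal
(4,4): flips 3 -> legal
(4,5): no bracket -> illegal
(5,1): no bracket -> illegal
(5,2): flips 1 -> legal
(5,3): flips 2 -> legal
(5,5): no bracket -> illegal
B mobility = 5
-- W to move --
(0,0): flips 2 -> legal
(0,1): no bracket -> illegal
(0,2): no bracket -> illegal
(1,0): no bracket -> illegal
(1,2): flips 2 -> legal
(1,3): flips 1 -> legal
(1,4): no bracket -> illegal
(2,0): no bracket -> illegal
(2,1): flips 3 -> legal
(3,0): no bracket -> illegal
(3,1): flips 1 -> legal
(3,4): no bracket -> illegal
(4,0): flips 1 -> legal
(5,0): no bracket -> illegal
(5,1): no bracket -> illegal
(5,2): no bracket -> illegal
W mobility = 6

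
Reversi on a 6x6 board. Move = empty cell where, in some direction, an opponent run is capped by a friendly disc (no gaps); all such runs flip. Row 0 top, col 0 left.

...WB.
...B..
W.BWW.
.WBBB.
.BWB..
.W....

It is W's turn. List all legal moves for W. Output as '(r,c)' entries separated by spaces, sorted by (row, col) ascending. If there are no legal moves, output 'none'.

(0,2): flips 1 -> legal
(0,5): flips 1 -> legal
(1,1): no bracket -> illegal
(1,2): flips 2 -> legal
(1,4): no bracket -> illegal
(1,5): no bracket -> illegal
(2,1): flips 1 -> legal
(2,5): no bracket -> illegal
(3,0): no bracket -> illegal
(3,5): flips 3 -> legal
(4,0): flips 1 -> legal
(4,4): flips 2 -> legal
(4,5): flips 1 -> legal
(5,0): flips 2 -> legal
(5,2): no bracket -> illegal
(5,3): flips 2 -> legal
(5,4): no bracket -> illegal

Answer: (0,2) (0,5) (1,2) (2,1) (3,5) (4,0) (4,4) (4,5) (5,0) (5,3)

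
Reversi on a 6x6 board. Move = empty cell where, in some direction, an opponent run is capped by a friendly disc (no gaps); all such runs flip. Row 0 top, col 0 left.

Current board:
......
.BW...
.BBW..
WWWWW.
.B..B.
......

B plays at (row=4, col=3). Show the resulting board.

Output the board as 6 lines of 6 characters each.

Place B at (4,3); scan 8 dirs for brackets.
Dir NW: opp run (3,2) capped by B -> flip
Dir N: opp run (3,3) (2,3), next='.' -> no flip
Dir NE: opp run (3,4), next='.' -> no flip
Dir W: first cell '.' (not opp) -> no flip
Dir E: first cell 'B' (not opp) -> no flip
Dir SW: first cell '.' (not opp) -> no flip
Dir S: first cell '.' (not opp) -> no flip
Dir SE: first cell '.' (not opp) -> no flip
All flips: (3,2)

Answer: ......
.BW...
.BBW..
WWBWW.
.B.BB.
......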